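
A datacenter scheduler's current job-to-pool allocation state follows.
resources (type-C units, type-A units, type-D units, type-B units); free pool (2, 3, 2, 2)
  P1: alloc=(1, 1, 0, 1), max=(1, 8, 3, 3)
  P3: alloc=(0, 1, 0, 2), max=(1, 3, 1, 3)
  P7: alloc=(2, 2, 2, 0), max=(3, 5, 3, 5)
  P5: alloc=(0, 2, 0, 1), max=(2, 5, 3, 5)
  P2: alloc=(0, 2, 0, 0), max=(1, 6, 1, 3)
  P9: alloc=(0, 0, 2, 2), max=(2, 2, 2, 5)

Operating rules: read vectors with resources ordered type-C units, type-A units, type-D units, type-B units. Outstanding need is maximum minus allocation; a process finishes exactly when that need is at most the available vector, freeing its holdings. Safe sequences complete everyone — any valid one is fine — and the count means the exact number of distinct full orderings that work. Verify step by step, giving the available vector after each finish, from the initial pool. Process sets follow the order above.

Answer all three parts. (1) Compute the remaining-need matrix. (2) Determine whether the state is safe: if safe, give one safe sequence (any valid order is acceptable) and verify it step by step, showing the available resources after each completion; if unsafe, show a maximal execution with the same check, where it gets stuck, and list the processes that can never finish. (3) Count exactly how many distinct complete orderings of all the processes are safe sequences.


(1) Outstanding need per process (order type-C units, type-A units, type-D units, type-B units):
  P1: (0, 7, 3, 2)
  P3: (1, 2, 1, 1)
  P7: (1, 3, 1, 5)
  P5: (2, 3, 3, 4)
  P2: (1, 4, 1, 3)
  P9: (2, 2, 0, 3)
(2) SAFE, for example via the order P3, P9, P2, P7, P1, P5.
Key observation: the order's first zero-slack moment is P9 ((2, 2, 0, 3) needed, (2, 4, 2, 4) free — a requested resource with nothing to spare).
Walking it through:
  pool = (2, 3, 2, 2)
  P3: need (1, 2, 1, 1) fits (2, 3, 2, 2); releases (0, 1, 0, 2), pool now (2, 4, 2, 4)
  P9: need (2, 2, 0, 3) fits (2, 4, 2, 4); releases (0, 0, 2, 2), pool now (2, 4, 4, 6)
  P2: need (1, 4, 1, 3) fits (2, 4, 4, 6); releases (0, 2, 0, 0), pool now (2, 6, 4, 6)
  P7: need (1, 3, 1, 5) fits (2, 6, 4, 6); releases (2, 2, 2, 0), pool now (4, 8, 6, 6)
  P1: need (0, 7, 3, 2) fits (4, 8, 6, 6); releases (1, 1, 0, 1), pool now (5, 9, 6, 7)
  P5: need (2, 3, 3, 4) fits (5, 9, 6, 7); releases (0, 2, 0, 1), pool now (5, 11, 6, 8)
(3) The exact count: 16 of the possible complete orderings are safe sequences.


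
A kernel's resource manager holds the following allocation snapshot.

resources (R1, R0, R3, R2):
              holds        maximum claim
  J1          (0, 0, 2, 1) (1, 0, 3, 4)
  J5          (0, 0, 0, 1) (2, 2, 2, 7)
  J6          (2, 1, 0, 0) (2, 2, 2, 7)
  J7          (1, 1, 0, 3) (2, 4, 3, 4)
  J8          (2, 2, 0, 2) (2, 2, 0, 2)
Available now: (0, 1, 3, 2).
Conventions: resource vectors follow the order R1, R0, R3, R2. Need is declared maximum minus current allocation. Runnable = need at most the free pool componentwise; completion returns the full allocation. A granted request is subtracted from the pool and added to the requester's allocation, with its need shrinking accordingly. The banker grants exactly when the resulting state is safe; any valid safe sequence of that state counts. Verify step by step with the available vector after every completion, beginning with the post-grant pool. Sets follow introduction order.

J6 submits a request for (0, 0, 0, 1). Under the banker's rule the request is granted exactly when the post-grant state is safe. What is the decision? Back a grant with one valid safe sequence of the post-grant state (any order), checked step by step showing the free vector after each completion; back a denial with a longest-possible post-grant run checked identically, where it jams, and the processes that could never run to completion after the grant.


GRANT. The post-grant state is safe; one safe sequence: J8, J1, J7, J5, J6.
Key observation: after the grant the pool drops to (0, 1, 3, 1), which still lets J8 finish first and unwind the rest.
Check on the post-grant state, step by step:
  pool = (0, 1, 3, 1)
  J8 needs (0, 0, 0, 0) <= (0, 1, 3, 1) -> finishes; pool += (2, 2, 0, 2) = (2, 3, 3, 3)
  J1 needs (1, 0, 1, 3) <= (2, 3, 3, 3) -> finishes; pool += (0, 0, 2, 1) = (2, 3, 5, 4)
  J7 needs (1, 3, 3, 1) <= (2, 3, 5, 4) -> finishes; pool += (1, 1, 0, 3) = (3, 4, 5, 7)
  J5 needs (2, 2, 2, 6) <= (3, 4, 5, 7) -> finishes; pool += (0, 0, 0, 1) = (3, 4, 5, 8)
  J6 needs (0, 1, 2, 6) <= (3, 4, 5, 8) -> finishes; pool += (2, 1, 0, 1) = (5, 5, 5, 9)


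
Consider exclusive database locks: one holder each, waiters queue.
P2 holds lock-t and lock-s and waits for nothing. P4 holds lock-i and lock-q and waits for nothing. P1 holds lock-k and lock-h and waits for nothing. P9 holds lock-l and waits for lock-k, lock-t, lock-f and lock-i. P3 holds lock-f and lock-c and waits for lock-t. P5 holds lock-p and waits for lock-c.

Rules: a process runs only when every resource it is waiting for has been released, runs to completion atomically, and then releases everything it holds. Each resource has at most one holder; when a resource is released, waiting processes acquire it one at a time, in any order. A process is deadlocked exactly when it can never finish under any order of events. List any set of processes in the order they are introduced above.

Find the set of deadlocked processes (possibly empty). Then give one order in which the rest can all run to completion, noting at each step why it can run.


No process is deadlocked.
Key observation: the waits form no ring: some process can always run, and its releases unblock the others one by one.
One completion order for the rest: P2, P3, P5, P1, P4, P9.
Check, step by step:
  P2 waits on nothing -> runs at once and releases lock-t and lock-s
  P3: everything it awaited (lock-t) is free; runs, freeing lock-f and lock-c
  P5: everything it awaited (lock-c) is free; runs, freeing lock-p
  P1 waits on nothing -> runs at once and releases lock-k and lock-h
  P4 waits on nothing -> runs at once and releases lock-i and lock-q
  P9: everything it awaited (lock-k, lock-t, lock-f and lock-i) is free; runs, freeing lock-l


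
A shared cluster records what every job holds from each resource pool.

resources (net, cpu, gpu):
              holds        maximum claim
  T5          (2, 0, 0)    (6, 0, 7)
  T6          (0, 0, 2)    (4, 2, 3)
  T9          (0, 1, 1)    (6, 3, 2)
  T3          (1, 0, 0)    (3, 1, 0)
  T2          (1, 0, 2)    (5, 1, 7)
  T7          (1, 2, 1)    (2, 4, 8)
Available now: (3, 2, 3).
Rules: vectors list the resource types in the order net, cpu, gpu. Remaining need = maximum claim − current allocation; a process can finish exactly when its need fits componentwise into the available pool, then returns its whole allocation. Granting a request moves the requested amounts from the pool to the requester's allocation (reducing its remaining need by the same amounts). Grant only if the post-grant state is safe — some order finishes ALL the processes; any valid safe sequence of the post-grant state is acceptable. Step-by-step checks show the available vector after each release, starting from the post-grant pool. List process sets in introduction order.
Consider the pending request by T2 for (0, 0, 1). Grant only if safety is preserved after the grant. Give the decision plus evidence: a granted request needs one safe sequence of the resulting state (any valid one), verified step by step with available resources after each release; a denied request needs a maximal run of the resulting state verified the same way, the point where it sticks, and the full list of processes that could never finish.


GRANT — the state after the grant stays safe, e.g. via T3, T6, T2, T5, T7, T9.
Key observation: with (3, 2, 2) left after the transfer, T3 can run at once — the state stays safe.
Check on the post-grant state, step by step:
  pool = (3, 2, 2)
  T3 needs (2, 1, 0) <= (3, 2, 2) -> finishes; pool += (1, 0, 0) = (4, 2, 2)
  T6 needs (4, 2, 1) <= (4, 2, 2) -> finishes; pool += (0, 0, 2) = (4, 2, 4)
  T2 needs (4, 1, 4) <= (4, 2, 4) -> finishes; pool += (1, 0, 3) = (5, 2, 7)
  T5 needs (4, 0, 7) <= (5, 2, 7) -> finishes; pool += (2, 0, 0) = (7, 2, 7)
  T7 needs (1, 2, 7) <= (7, 2, 7) -> finishes; pool += (1, 2, 1) = (8, 4, 8)
  T9 needs (6, 2, 1) <= (8, 4, 8) -> finishes; pool += (0, 1, 1) = (8, 5, 9)


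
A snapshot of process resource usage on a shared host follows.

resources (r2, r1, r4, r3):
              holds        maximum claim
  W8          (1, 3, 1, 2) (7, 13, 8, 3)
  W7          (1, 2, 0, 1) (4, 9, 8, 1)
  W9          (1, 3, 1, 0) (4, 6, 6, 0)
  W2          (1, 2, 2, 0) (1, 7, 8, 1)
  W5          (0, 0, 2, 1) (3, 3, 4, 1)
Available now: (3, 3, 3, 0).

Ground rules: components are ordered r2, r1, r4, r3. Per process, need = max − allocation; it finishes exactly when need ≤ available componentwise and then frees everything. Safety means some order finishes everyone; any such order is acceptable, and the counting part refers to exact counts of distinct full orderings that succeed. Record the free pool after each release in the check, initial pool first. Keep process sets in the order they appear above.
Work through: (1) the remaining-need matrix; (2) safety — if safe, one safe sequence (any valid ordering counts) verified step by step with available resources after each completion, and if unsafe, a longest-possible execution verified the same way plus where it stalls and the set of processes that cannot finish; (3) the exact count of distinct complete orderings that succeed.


(1) Outstanding need per process (order r2, r1, r4, r3):
  W8: (6, 10, 7, 1)
  W7: (3, 7, 8, 0)
  W9: (3, 3, 5, 0)
  W2: (0, 5, 6, 1)
  W5: (3, 3, 2, 0)
(2) SAFE, for example via the order W5, W9, W2, W7, W8.
Key observation: the first exact fit in this order is W5 — it needs (3, 3, 2, 0) with (3, 3, 3, 0) free, meeting a requested resource to the last unit.
Verifying each step:
  pool = (3, 3, 3, 0)
  W5: need (3, 3, 2, 0) fits (3, 3, 3, 0); releases (0, 0, 2, 1), pool now (3, 3, 5, 1)
  W9: need (3, 3, 5, 0) fits (3, 3, 5, 1); releases (1, 3, 1, 0), pool now (4, 6, 6, 1)
  W2: need (0, 5, 6, 1) fits (4, 6, 6, 1); releases (1, 2, 2, 0), pool now (5, 8, 8, 1)
  W7: need (3, 7, 8, 0) fits (5, 8, 8, 1); releases (1, 2, 0, 1), pool now (6, 10, 8, 2)
  W8: need (6, 10, 7, 1) fits (6, 10, 8, 2); releases (1, 3, 1, 2), pool now (7, 13, 9, 4)
(3) The exact count: 1 of the possible complete orderings is a safe sequence.


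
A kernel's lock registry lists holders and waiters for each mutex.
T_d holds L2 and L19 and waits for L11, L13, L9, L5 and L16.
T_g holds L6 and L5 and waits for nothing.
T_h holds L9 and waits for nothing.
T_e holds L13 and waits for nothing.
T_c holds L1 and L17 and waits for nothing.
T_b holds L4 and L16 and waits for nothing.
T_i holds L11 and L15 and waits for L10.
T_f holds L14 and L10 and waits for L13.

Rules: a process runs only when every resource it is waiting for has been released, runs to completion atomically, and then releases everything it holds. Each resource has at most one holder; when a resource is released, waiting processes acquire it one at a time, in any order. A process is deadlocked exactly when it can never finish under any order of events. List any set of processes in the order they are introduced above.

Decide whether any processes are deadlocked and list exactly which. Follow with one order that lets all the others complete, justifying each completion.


Nothing here is deadlocked.
Key observation: every chain of waits terminates; starting from the processes that wait on nothing, all the rest unlock in turn.
One completion order for the rest: T_e, T_b, T_f, T_h, T_g, T_i, T_d, T_c.
Walking it through:
  run T_e (it waits on nothing); releases L13
  run T_b (it waits on nothing); releases L4 and L16
  T_f: everything it awaited (L13) is free; runs, freeing L14 and L10
  run T_h (it waits on nothing); releases L9
  run T_g (it waits on nothing); releases L6 and L5
  T_i: everything it awaited (L10) is free; runs, freeing L11 and L15
  T_d: everything it awaited (L11, L13, L9, L5 and L16) is free; runs, freeing L2 and L19
  run T_c (it waits on nothing); releases L1 and L17


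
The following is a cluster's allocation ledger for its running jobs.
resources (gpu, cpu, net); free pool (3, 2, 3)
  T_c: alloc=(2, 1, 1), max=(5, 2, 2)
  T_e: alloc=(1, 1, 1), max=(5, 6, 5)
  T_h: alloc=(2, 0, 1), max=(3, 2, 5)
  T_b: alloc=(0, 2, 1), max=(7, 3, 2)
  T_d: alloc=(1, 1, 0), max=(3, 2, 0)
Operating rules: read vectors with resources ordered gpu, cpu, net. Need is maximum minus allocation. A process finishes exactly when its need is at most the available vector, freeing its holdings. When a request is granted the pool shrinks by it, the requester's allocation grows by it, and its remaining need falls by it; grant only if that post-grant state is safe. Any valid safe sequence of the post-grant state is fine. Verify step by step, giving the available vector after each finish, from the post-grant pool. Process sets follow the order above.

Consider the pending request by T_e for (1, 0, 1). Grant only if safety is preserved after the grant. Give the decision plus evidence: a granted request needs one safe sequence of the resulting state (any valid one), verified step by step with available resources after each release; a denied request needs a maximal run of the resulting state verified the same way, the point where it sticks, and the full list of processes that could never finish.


DENY. Granting would leave the state unsafe.
Key observation: after T_d, T_c the pool peaks at (5, 4, 3), and each blocked process is short somewhere: T_e on cpu; T_h on net; T_b on gpu.
After a pretend grant, a maximal execution: T_d, T_c — then nothing else fits. Verifying each step:
  pool = (2, 2, 2)
  T_d needs (2, 1, 0) <= (2, 2, 2) -> finishes; pool += (1, 1, 0) = (3, 3, 2)
  T_c needs (3, 1, 1) <= (3, 3, 2) -> finishes; pool += (2, 1, 1) = (5, 4, 3)
  blocked: T_e wants (3, 5, 3), pool (5, 4, 3) — not enough cpu
  blocked: T_h wants (1, 2, 4), pool (5, 4, 3) — not enough net
  blocked: T_b wants (7, 1, 1), pool (5, 4, 3) — not enough gpu
Post-grant, the permanently blocked set is T_e, T_h and T_b.


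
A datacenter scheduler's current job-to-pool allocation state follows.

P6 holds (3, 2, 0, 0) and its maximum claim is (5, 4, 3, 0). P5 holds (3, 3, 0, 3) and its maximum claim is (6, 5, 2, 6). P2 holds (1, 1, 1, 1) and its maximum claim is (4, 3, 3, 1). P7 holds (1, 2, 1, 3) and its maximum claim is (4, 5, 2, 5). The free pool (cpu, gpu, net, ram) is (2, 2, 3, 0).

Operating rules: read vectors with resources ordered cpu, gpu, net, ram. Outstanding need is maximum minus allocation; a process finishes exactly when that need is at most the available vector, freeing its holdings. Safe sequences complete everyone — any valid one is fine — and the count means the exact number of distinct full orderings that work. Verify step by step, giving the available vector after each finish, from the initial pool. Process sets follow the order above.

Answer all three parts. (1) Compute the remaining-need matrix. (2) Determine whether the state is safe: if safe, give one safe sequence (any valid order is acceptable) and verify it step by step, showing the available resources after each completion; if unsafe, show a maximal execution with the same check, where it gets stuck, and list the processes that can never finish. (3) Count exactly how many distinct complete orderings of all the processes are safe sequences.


(1) Need matrix, components ordered cpu, gpu, net, ram:
  P6: (2, 2, 3, 0)
  P5: (3, 2, 2, 3)
  P2: (3, 2, 2, 0)
  P7: (3, 3, 1, 2)
(2) UNSAFE.
Key observation: P6, P2 can finish, but then (6, 5, 4, 1) is all there is, and the blocked group's ram demands exceed it.
A maximal execution: P6, P2 — then nothing else fits. Verifying each step:
  pool = (2, 2, 3, 0)
  run P6 (needs (2, 2, 3, 0), free (2, 2, 3, 0)); after release of (3, 2, 0, 0) the pool is (5, 4, 3, 0)
  run P2 (needs (3, 2, 2, 0), free (5, 4, 3, 0)); after release of (1, 1, 1, 1) the pool is (6, 5, 4, 1)
  P5 still needs (3, 2, 2, 3) but only (6, 5, 4, 1) is free — short on ram
  P7 still needs (3, 3, 1, 2) but only (6, 5, 4, 1) is free — short on ram
Permanently blocked: P5 and P7.
(3) Precisely 0 of the possible complete orderings are safe sequences.


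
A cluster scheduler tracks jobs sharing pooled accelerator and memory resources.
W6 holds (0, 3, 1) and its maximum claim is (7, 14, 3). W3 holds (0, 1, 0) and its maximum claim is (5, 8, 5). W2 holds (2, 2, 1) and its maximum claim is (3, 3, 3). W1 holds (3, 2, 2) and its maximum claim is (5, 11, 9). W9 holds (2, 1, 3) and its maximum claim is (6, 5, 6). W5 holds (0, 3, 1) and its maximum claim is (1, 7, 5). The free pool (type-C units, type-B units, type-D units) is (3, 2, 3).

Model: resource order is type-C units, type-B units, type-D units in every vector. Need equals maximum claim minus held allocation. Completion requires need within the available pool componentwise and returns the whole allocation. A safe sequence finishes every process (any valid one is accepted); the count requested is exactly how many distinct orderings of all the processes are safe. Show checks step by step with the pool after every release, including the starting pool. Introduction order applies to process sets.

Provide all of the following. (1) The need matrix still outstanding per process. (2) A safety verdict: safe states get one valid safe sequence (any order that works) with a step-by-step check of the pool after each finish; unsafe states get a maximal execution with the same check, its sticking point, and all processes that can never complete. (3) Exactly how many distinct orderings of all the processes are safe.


(1) Outstanding need per process (order type-C units, type-B units, type-D units):
  W6: (7, 11, 2)
  W3: (5, 7, 5)
  W2: (1, 1, 2)
  W1: (2, 9, 7)
  W9: (4, 4, 3)
  W5: (1, 4, 4)
(2) SAFE — a valid safe sequence is W2, W9, W5, W3, W1, W6.
Key observation: at W9 the run first touches a limit — (4, 4, 3) against (5, 4, 4), exact on a resource it actually requests.
Verifying each step:
  pool = (3, 2, 3)
  W2: need (1, 1, 2) fits (3, 2, 3); releases (2, 2, 1), pool now (5, 4, 4)
  W9: need (4, 4, 3) fits (5, 4, 4); releases (2, 1, 3), pool now (7, 5, 7)
  W5: need (1, 4, 4) fits (7, 5, 7); releases (0, 3, 1), pool now (7, 8, 8)
  W3: need (5, 7, 5) fits (7, 8, 8); releases (0, 1, 0), pool now (7, 9, 8)
  W1: need (2, 9, 7) fits (7, 9, 8); releases (3, 2, 2), pool now (10, 11, 10)
  W6: need (7, 11, 2) fits (10, 11, 10); releases (0, 3, 1), pool now (10, 14, 11)
(3) Exactly 3 of the possible complete orderings are safe sequences.


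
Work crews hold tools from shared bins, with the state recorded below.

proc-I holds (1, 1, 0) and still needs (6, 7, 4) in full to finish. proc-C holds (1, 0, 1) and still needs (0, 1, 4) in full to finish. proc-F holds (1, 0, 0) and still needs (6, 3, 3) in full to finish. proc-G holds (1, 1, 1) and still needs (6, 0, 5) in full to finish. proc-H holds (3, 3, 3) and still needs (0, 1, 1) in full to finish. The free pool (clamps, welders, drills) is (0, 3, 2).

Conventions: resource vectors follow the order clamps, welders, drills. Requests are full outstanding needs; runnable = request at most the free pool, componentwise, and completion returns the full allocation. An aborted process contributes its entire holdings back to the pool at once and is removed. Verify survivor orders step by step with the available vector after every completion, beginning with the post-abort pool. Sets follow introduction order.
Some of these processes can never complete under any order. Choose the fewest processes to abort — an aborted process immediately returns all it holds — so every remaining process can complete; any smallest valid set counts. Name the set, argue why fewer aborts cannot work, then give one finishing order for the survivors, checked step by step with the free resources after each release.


Abort proc-I and proc-F.
Key observation: before aborting proc-I and proc-F, proc-G was permanently blocked — no order could ever run it; afterwards it completes at step 3.
Minimality, checking each single-abort alternative: proc-I alone leaves proc-F blocked (short on clamps); proc-C alone leaves proc-I blocked (short on clamps and welders); proc-F alone leaves proc-I blocked (short on clamps and welders); proc-G alone leaves proc-I blocked (short on clamps); proc-H alone leaves proc-I blocked (short on clamps and welders).
One survivor order: proc-H, proc-C, proc-G. Step-by-step check (post-abort pool first):
  pool = (2, 4, 2)
  proc-H: need (0, 1, 1) fits (2, 4, 2); releases (3, 3, 3), pool now (5, 7, 5)
  proc-C: need (0, 1, 4) fits (5, 7, 5); releases (1, 0, 1), pool now (6, 7, 6)
  proc-G: need (6, 0, 5) fits (6, 7, 6); releases (1, 1, 1), pool now (7, 8, 7)


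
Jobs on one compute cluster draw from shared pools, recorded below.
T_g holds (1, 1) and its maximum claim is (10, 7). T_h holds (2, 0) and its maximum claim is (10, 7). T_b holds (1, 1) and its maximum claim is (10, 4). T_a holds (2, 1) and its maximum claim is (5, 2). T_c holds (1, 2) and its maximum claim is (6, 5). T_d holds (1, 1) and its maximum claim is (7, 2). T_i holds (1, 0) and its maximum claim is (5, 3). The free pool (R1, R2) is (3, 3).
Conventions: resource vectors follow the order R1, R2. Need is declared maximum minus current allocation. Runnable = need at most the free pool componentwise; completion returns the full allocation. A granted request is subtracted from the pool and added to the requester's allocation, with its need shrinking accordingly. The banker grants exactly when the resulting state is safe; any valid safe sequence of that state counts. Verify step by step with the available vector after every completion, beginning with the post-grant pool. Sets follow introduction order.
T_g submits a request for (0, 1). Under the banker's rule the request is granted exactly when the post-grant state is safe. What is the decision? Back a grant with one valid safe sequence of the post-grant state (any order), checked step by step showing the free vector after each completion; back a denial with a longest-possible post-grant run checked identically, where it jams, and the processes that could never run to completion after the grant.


DENY: after the grant no complete ordering would exist.
Key observation: after T_a, T_c, T_i, T_d the pool peaks at (8, 6), and each blocked process is short somewhere: T_g on R1; T_h on R2; T_b on R1.
On the post-grant state, T_a, T_c, T_i, T_d is a maximal run — nothing extends it. Walking it through:
  pool = (3, 2)
  T_a needs (3, 1) <= (3, 2) -> finishes; pool += (2, 1) = (5, 3)
  T_c needs (5, 3) <= (5, 3) -> finishes; pool += (1, 2) = (6, 5)
  T_i needs (4, 3) <= (6, 5) -> finishes; pool += (1, 0) = (7, 5)
  T_d needs (6, 1) <= (7, 5) -> finishes; pool += (1, 1) = (8, 6)
  T_g cannot run: need (9, 5) vs free (8, 6) (insufficient R1)
  T_h cannot run: need (8, 7) vs free (8, 6) (insufficient R2)
  T_b cannot run: need (9, 3) vs free (8, 6) (insufficient R1)
Processes that could never finish after the grant: T_g, T_h and T_b.


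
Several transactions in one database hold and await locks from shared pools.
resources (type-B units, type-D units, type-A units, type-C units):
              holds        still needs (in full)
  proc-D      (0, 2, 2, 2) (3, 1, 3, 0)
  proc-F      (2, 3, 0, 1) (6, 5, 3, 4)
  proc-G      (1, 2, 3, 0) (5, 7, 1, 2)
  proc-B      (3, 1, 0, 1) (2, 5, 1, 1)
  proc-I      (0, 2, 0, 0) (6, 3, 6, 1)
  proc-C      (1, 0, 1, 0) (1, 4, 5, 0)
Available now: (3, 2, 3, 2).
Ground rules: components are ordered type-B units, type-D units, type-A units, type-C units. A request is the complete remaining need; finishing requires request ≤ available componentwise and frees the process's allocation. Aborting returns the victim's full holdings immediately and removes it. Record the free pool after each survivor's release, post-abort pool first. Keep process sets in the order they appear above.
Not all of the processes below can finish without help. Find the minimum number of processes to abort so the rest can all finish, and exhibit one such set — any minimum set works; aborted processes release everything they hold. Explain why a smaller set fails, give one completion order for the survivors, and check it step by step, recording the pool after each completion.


Abort proc-I.
Key observation: proc-B could never have finished before the abort; with (0, 2, 0, 0) returned by proc-I, it fits at step 2.
No smaller set exists: with zero aborts the deadlock remains.
Survivors finish in the order: proc-D, proc-B, proc-F, proc-G, proc-C. Walking it through (pool after the aborts first):
  pool = (3, 4, 3, 2)
  proc-D: need (3, 1, 3, 0) fits (3, 4, 3, 2); releases (0, 2, 2, 2), pool now (3, 6, 5, 4)
  proc-B: need (2, 5, 1, 1) fits (3, 6, 5, 4); releases (3, 1, 0, 1), pool now (6, 7, 5, 5)
  proc-F: need (6, 5, 3, 4) fits (6, 7, 5, 5); releases (2, 3, 0, 1), pool now (8, 10, 5, 6)
  proc-G: need (5, 7, 1, 2) fits (8, 10, 5, 6); releases (1, 2, 3, 0), pool now (9, 12, 8, 6)
  proc-C: need (1, 4, 5, 0) fits (9, 12, 8, 6); releases (1, 0, 1, 0), pool now (10, 12, 9, 6)


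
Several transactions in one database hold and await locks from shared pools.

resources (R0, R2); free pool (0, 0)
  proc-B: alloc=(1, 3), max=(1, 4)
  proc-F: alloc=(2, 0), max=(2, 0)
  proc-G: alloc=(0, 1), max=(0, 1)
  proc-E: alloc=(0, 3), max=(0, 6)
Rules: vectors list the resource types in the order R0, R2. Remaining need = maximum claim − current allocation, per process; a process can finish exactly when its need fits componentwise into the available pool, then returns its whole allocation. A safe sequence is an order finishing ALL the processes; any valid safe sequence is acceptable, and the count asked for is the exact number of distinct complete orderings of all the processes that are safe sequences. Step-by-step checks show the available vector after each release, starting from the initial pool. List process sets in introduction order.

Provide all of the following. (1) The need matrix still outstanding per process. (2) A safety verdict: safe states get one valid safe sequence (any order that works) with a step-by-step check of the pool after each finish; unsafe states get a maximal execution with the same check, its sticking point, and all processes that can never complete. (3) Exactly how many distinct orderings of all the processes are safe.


(1) Outstanding need per process (order R0, R2):
  proc-B: (0, 1)
  proc-F: (0, 0)
  proc-G: (0, 0)
  proc-E: (0, 3)
(2) The state is SAFE; one workable sequence: proc-F, proc-G, proc-B, proc-E.
Key observation: the first exact fit in this order is proc-B — it needs (0, 1) with (2, 1) free, meeting a requested resource to the last unit.
Step-by-step check:
  pool = (0, 0)
  proc-F needs (0, 0) <= (0, 0) -> finishes; pool += (2, 0) = (2, 0)
  proc-G needs (0, 0) <= (2, 0) -> finishes; pool += (0, 1) = (2, 1)
  proc-B needs (0, 1) <= (2, 1) -> finishes; pool += (1, 3) = (3, 4)
  proc-E needs (0, 3) <= (3, 4) -> finishes; pool += (0, 3) = (3, 7)
(3) The exact count: 4 of the possible complete orderings are safe sequences.


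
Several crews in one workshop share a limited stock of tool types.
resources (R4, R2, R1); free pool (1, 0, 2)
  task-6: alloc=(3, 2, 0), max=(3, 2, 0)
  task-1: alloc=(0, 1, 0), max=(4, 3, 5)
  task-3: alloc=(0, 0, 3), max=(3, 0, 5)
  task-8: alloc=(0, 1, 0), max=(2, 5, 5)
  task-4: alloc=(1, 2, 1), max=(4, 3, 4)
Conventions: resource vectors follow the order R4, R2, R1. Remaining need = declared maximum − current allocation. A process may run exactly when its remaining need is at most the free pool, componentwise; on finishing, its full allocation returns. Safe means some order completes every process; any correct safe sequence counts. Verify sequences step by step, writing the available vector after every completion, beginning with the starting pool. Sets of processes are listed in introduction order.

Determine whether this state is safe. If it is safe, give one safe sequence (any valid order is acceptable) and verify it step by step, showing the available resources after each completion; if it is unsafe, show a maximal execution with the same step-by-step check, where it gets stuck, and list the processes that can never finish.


SAFE — a valid safe sequence is task-6, task-3, task-4, task-8, task-1.
Key observation: task-3 marks the first exact bind of the order: its need (3, 0, 2) fits the free (4, 2, 2) with zero slack on a requested resource.
Verifying each step:
  pool = (1, 0, 2)
  task-6: need (0, 0, 0) fits (1, 0, 2); releases (3, 2, 0), pool now (4, 2, 2)
  task-3: need (3, 0, 2) fits (4, 2, 2); releases (0, 0, 3), pool now (4, 2, 5)
  task-4: need (3, 1, 3) fits (4, 2, 5); releases (1, 2, 1), pool now (5, 4, 6)
  task-8: need (2, 4, 5) fits (5, 4, 6); releases (0, 1, 0), pool now (5, 5, 6)
  task-1: need (4, 2, 5) fits (5, 5, 6); releases (0, 1, 0), pool now (5, 6, 6)


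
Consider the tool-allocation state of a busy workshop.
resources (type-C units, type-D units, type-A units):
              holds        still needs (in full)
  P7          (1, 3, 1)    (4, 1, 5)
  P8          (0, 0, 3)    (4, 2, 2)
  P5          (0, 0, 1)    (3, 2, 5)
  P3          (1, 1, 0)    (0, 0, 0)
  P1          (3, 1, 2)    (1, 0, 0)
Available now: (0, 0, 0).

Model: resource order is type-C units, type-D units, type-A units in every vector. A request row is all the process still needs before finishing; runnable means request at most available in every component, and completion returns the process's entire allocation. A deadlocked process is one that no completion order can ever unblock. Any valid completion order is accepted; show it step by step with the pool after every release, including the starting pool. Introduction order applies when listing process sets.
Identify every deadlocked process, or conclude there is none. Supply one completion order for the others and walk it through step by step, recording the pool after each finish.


No process is deadlocked.
Key observation: there is always a runnable process — P3 first — so the state unwinds completely.
One completion order for the rest: P3, P1, P8, P5, P7. Step-by-step check:
  pool = (0, 0, 0)
  run P3 (needs (0, 0, 0), free (0, 0, 0)); after release of (1, 1, 0) the pool is (1, 1, 0)
  run P1 (needs (1, 0, 0), free (1, 1, 0)); after release of (3, 1, 2) the pool is (4, 2, 2)
  run P8 (needs (4, 2, 2), free (4, 2, 2)); after release of (0, 0, 3) the pool is (4, 2, 5)
  run P5 (needs (3, 2, 5), free (4, 2, 5)); after release of (0, 0, 1) the pool is (4, 2, 6)
  run P7 (needs (4, 1, 5), free (4, 2, 6)); after release of (1, 3, 1) the pool is (5, 5, 7)


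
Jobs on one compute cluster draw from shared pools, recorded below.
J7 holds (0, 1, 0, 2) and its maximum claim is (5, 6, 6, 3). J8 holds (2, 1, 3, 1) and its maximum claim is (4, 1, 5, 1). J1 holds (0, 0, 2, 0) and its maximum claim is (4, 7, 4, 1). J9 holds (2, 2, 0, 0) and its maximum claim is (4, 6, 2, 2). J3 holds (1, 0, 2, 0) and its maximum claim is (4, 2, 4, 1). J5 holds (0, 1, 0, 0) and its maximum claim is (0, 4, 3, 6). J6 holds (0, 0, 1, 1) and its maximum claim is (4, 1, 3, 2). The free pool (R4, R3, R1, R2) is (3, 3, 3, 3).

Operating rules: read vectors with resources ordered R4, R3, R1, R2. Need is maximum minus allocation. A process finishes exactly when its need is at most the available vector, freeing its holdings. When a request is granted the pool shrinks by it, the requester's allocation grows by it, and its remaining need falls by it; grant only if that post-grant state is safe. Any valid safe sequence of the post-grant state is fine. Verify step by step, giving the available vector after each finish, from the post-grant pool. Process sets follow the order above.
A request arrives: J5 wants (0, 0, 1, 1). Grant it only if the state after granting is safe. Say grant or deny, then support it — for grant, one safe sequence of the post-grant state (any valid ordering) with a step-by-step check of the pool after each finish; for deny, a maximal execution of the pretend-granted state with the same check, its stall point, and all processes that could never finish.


GRANT. The post-grant state is safe; one safe sequence: J8, J9, J3, J7, J1, J6, J5.
Key observation: the grant leaves (3, 3, 2, 2) free — enough for J8, whose release restarts the cascade.
Check on the post-grant state, step by step:
  pool = (3, 3, 2, 2)
  J8: need (2, 0, 2, 0) fits (3, 3, 2, 2); releases (2, 1, 3, 1), pool now (5, 4, 5, 3)
  J9: need (2, 4, 2, 2) fits (5, 4, 5, 3); releases (2, 2, 0, 0), pool now (7, 6, 5, 3)
  J3: need (3, 2, 2, 1) fits (7, 6, 5, 3); releases (1, 0, 2, 0), pool now (8, 6, 7, 3)
  J7: need (5, 5, 6, 1) fits (8, 6, 7, 3); releases (0, 1, 0, 2), pool now (8, 7, 7, 5)
  J1: need (4, 7, 2, 1) fits (8, 7, 7, 5); releases (0, 0, 2, 0), pool now (8, 7, 9, 5)
  J6: need (4, 1, 2, 1) fits (8, 7, 9, 5); releases (0, 0, 1, 1), pool now (8, 7, 10, 6)
  J5: need (0, 3, 2, 5) fits (8, 7, 10, 6); releases (0, 1, 1, 1), pool now (8, 8, 11, 7)


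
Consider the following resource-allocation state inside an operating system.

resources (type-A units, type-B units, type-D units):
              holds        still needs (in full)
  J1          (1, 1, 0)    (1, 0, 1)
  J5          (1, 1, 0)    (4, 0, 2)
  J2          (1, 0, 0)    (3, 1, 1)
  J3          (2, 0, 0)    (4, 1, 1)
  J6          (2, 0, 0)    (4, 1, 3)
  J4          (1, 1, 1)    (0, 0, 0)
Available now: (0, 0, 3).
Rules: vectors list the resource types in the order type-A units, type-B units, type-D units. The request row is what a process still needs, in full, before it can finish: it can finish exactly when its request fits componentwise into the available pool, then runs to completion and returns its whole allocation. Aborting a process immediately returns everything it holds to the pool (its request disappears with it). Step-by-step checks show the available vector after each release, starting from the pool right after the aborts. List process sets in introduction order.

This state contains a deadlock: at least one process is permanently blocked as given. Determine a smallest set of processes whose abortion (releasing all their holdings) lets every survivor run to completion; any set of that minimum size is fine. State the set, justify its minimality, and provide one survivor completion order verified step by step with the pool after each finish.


Minimum abort set: J6.
Key observation: J5 was stuck for good until J6 gave back (2, 0, 0); in the order shown it finishes at step 3.
Minimality: the empty abort set fails — the state is deadlocked as it stands.
Survivors finish in the order: J4, J1, J5, J3, J2. Verifying each step (pool after the aborts first):
  pool = (2, 0, 3)
  run J4 (needs (0, 0, 0), free (2, 0, 3)); after release of (1, 1, 1) the pool is (3, 1, 4)
  run J1 (needs (1, 0, 1), free (3, 1, 4)); after release of (1, 1, 0) the pool is (4, 2, 4)
  run J5 (needs (4, 0, 2), free (4, 2, 4)); after release of (1, 1, 0) the pool is (5, 3, 4)
  run J3 (needs (4, 1, 1), free (5, 3, 4)); after release of (2, 0, 0) the pool is (7, 3, 4)
  run J2 (needs (3, 1, 1), free (7, 3, 4)); after release of (1, 0, 0) the pool is (8, 3, 4)


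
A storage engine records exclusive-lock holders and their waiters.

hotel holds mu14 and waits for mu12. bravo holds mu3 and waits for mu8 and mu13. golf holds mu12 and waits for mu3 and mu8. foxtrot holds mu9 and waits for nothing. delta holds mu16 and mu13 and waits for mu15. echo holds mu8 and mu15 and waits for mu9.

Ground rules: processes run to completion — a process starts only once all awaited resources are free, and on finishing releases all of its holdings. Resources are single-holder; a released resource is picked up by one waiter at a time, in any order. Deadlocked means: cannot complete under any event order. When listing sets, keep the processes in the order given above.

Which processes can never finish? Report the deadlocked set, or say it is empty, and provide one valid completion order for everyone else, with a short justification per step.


No process is deadlocked.
Key observation: all waits point, directly or indirectly, at processes that can finish, so nothing is permanently blocked.
The rest can finish in the order foxtrot, echo, delta, bravo, golf, hotel.
Verifying each step:
  foxtrot: no waits; runs immediately, freeing mu9
  echo: everything it awaited (mu9) is free; runs, freeing mu8 and mu15
  delta: everything it awaited (mu15) is free; runs, freeing mu16 and mu13
  bravo: everything it awaited (mu8 and mu13) is free; runs, freeing mu3
  golf: everything it awaited (mu3 and mu8) is free; runs, freeing mu12
  hotel: everything it awaited (mu12) is free; runs, freeing mu14


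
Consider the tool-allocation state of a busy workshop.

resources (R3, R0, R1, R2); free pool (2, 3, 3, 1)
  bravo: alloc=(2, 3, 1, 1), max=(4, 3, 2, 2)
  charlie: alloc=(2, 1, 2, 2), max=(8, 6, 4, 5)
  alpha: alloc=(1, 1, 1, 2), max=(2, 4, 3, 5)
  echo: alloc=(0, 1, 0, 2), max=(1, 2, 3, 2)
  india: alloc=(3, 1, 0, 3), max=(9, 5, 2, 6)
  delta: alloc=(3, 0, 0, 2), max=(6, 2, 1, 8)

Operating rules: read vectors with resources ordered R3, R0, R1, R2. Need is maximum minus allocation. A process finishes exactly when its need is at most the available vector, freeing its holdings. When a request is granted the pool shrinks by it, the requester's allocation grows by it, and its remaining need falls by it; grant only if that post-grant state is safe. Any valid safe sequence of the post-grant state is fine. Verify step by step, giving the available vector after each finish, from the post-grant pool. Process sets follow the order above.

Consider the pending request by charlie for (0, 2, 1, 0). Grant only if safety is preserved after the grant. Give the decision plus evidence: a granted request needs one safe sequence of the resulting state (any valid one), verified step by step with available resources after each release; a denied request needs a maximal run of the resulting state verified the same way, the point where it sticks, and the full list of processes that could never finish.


GRANT. The post-grant state is safe; one safe sequence: bravo, echo, alpha, delta, india, charlie.
Key observation: even at the reduced pool (2, 1, 2, 1), bravo fits immediately, so safety survives the grant.
Step-by-step check of the post-grant state:
  pool = (2, 1, 2, 1)
  bravo: need (2, 0, 1, 1) fits (2, 1, 2, 1); releases (2, 3, 1, 1), pool now (4, 4, 3, 2)
  echo: need (1, 1, 3, 0) fits (4, 4, 3, 2); releases (0, 1, 0, 2), pool now (4, 5, 3, 4)
  alpha: need (1, 3, 2, 3) fits (4, 5, 3, 4); releases (1, 1, 1, 2), pool now (5, 6, 4, 6)
  delta: need (3, 2, 1, 6) fits (5, 6, 4, 6); releases (3, 0, 0, 2), pool now (8, 6, 4, 8)
  india: need (6, 4, 2, 3) fits (8, 6, 4, 8); releases (3, 1, 0, 3), pool now (11, 7, 4, 11)
  charlie: need (6, 3, 1, 3) fits (11, 7, 4, 11); releases (2, 3, 3, 2), pool now (13, 10, 7, 13)


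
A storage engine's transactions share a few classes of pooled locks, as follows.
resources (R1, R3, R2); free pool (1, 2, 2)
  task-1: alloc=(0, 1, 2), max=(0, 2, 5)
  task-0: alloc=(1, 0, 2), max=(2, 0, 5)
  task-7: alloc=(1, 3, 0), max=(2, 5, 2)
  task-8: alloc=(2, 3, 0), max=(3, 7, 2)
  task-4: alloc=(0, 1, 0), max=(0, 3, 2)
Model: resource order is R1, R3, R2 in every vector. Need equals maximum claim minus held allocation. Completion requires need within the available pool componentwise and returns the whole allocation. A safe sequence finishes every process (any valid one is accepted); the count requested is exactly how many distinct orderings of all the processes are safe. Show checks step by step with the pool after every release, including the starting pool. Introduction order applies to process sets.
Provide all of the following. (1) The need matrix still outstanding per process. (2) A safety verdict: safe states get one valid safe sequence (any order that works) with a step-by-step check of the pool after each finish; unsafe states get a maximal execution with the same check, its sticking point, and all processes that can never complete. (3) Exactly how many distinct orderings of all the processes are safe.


(1) Remaining need (order R1, R3, R2):
  task-1: (0, 1, 3)
  task-0: (1, 0, 3)
  task-7: (1, 2, 2)
  task-8: (1, 4, 2)
  task-4: (0, 2, 2)
(2) The state is UNSAFE.
Key observation: no order helps: past task-7, task-4, task-8, the free pool tops out at (4, 9, 2), below what each blocked process needs in R2.
Going as far as possible: task-7, task-4, task-8; after that, nothing fits. Step-by-step check:
  pool = (1, 2, 2)
  task-7: need (1, 2, 2) fits (1, 2, 2); releases (1, 3, 0), pool now (2, 5, 2)
  task-4: need (0, 2, 2) fits (2, 5, 2); releases (0, 1, 0), pool now (2, 6, 2)
  task-8: need (1, 4, 2) fits (2, 6, 2); releases (2, 3, 0), pool now (4, 9, 2)
  blocked: task-1 wants (0, 1, 3), pool (4, 9, 2) — not enough R2
  blocked: task-0 wants (1, 0, 3), pool (4, 9, 2) — not enough R2
Never able to finish: task-1 and task-0.
(3) The exact count: 0 of the possible complete orderings are safe sequences.
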